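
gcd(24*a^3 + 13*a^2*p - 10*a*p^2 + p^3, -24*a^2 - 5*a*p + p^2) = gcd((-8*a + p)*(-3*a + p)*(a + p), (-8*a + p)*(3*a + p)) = -8*a + p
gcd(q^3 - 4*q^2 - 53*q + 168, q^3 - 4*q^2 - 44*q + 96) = q - 8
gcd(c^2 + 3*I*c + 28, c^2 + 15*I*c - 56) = c + 7*I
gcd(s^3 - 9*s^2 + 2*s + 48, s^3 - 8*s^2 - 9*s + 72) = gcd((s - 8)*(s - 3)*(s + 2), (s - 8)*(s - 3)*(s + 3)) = s^2 - 11*s + 24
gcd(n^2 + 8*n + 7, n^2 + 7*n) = n + 7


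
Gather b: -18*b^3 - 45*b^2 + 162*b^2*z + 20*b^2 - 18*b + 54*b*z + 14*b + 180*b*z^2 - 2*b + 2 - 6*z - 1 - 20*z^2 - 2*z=-18*b^3 + b^2*(162*z - 25) + b*(180*z^2 + 54*z - 6) - 20*z^2 - 8*z + 1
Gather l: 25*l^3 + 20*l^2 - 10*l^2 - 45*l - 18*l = 25*l^3 + 10*l^2 - 63*l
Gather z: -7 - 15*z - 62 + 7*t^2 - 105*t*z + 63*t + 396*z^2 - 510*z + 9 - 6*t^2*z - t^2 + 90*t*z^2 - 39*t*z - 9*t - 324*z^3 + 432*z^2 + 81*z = 6*t^2 + 54*t - 324*z^3 + z^2*(90*t + 828) + z*(-6*t^2 - 144*t - 444) - 60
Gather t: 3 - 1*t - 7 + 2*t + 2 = t - 2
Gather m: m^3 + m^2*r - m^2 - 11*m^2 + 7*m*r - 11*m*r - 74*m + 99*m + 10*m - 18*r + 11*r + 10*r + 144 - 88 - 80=m^3 + m^2*(r - 12) + m*(35 - 4*r) + 3*r - 24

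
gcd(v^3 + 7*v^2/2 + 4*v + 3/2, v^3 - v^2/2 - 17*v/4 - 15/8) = v + 3/2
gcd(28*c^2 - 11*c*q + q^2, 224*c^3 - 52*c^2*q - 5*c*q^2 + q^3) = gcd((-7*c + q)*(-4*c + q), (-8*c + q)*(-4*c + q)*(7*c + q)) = -4*c + q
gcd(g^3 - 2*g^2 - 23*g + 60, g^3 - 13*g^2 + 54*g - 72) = g^2 - 7*g + 12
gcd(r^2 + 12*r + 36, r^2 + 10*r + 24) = r + 6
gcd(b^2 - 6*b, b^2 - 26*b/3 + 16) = b - 6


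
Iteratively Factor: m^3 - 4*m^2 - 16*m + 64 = (m - 4)*(m^2 - 16) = (m - 4)*(m + 4)*(m - 4)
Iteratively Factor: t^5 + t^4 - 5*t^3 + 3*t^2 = (t)*(t^4 + t^3 - 5*t^2 + 3*t) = t^2*(t^3 + t^2 - 5*t + 3) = t^2*(t + 3)*(t^2 - 2*t + 1) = t^2*(t - 1)*(t + 3)*(t - 1)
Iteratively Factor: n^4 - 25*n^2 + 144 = (n - 3)*(n^3 + 3*n^2 - 16*n - 48) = (n - 4)*(n - 3)*(n^2 + 7*n + 12) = (n - 4)*(n - 3)*(n + 4)*(n + 3)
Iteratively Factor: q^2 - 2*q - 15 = (q + 3)*(q - 5)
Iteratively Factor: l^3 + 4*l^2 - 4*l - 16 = (l + 2)*(l^2 + 2*l - 8) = (l + 2)*(l + 4)*(l - 2)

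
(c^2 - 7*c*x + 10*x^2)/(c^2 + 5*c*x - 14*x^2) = (c - 5*x)/(c + 7*x)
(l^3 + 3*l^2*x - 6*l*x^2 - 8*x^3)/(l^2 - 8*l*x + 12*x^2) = (-l^2 - 5*l*x - 4*x^2)/(-l + 6*x)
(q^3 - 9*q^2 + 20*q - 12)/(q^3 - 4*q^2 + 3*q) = (q^2 - 8*q + 12)/(q*(q - 3))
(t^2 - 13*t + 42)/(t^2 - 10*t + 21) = (t - 6)/(t - 3)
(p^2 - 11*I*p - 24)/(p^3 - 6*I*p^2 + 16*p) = (p - 3*I)/(p*(p + 2*I))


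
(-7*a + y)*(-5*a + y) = 35*a^2 - 12*a*y + y^2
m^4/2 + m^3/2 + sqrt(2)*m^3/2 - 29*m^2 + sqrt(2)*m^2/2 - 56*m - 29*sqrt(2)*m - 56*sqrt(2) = (m/2 + 1)*(m - 8)*(m + 7)*(m + sqrt(2))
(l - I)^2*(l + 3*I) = l^3 + I*l^2 + 5*l - 3*I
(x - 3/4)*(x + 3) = x^2 + 9*x/4 - 9/4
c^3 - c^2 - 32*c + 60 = (c - 5)*(c - 2)*(c + 6)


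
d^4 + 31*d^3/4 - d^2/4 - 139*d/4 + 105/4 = (d - 5/4)*(d - 1)*(d + 3)*(d + 7)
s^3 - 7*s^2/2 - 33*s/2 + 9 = (s - 6)*(s - 1/2)*(s + 3)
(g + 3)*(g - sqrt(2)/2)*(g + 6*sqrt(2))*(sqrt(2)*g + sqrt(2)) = sqrt(2)*g^4 + 4*sqrt(2)*g^3 + 11*g^3 - 3*sqrt(2)*g^2 + 44*g^2 - 24*sqrt(2)*g + 33*g - 18*sqrt(2)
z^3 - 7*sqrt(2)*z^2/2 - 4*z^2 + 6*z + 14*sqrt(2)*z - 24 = (z - 4)*(z - 2*sqrt(2))*(z - 3*sqrt(2)/2)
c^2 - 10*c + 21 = (c - 7)*(c - 3)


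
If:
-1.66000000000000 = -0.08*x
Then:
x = 20.75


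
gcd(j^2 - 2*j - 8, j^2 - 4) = j + 2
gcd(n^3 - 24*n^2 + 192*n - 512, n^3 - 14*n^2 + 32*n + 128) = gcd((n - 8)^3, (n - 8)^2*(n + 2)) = n^2 - 16*n + 64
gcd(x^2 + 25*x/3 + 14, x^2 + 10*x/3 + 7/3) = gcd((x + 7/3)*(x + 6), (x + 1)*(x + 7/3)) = x + 7/3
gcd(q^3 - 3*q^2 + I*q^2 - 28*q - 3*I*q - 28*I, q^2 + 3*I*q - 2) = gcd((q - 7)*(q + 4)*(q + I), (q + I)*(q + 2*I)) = q + I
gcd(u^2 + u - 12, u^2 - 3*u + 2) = 1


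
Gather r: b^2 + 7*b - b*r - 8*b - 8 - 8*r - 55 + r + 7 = b^2 - b + r*(-b - 7) - 56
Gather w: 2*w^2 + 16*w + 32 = 2*w^2 + 16*w + 32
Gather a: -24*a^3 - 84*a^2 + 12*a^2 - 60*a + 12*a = -24*a^3 - 72*a^2 - 48*a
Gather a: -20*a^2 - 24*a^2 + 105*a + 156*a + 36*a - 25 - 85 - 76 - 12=-44*a^2 + 297*a - 198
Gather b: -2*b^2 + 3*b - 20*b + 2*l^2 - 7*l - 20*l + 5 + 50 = -2*b^2 - 17*b + 2*l^2 - 27*l + 55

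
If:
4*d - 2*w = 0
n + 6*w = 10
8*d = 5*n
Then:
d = 25/34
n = 20/17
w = 25/17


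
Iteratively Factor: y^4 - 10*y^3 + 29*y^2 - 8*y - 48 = (y + 1)*(y^3 - 11*y^2 + 40*y - 48) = (y - 4)*(y + 1)*(y^2 - 7*y + 12) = (y - 4)*(y - 3)*(y + 1)*(y - 4)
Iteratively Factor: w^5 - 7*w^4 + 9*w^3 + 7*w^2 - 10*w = (w + 1)*(w^4 - 8*w^3 + 17*w^2 - 10*w) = w*(w + 1)*(w^3 - 8*w^2 + 17*w - 10) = w*(w - 2)*(w + 1)*(w^2 - 6*w + 5) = w*(w - 5)*(w - 2)*(w + 1)*(w - 1)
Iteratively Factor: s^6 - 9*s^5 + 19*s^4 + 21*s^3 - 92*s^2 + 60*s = (s + 2)*(s^5 - 11*s^4 + 41*s^3 - 61*s^2 + 30*s) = (s - 1)*(s + 2)*(s^4 - 10*s^3 + 31*s^2 - 30*s) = (s - 5)*(s - 1)*(s + 2)*(s^3 - 5*s^2 + 6*s) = (s - 5)*(s - 2)*(s - 1)*(s + 2)*(s^2 - 3*s) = (s - 5)*(s - 3)*(s - 2)*(s - 1)*(s + 2)*(s)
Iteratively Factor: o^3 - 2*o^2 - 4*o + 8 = (o + 2)*(o^2 - 4*o + 4) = (o - 2)*(o + 2)*(o - 2)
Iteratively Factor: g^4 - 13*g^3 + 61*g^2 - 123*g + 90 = (g - 3)*(g^3 - 10*g^2 + 31*g - 30) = (g - 3)*(g - 2)*(g^2 - 8*g + 15) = (g - 5)*(g - 3)*(g - 2)*(g - 3)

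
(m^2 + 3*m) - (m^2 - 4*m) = 7*m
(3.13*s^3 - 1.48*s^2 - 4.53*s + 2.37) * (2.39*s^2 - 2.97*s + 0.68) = 7.4807*s^5 - 12.8333*s^4 - 4.3027*s^3 + 18.112*s^2 - 10.1193*s + 1.6116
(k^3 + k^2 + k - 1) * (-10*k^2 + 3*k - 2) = -10*k^5 - 7*k^4 - 9*k^3 + 11*k^2 - 5*k + 2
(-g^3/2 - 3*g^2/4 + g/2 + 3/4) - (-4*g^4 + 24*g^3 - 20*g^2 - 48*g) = 4*g^4 - 49*g^3/2 + 77*g^2/4 + 97*g/2 + 3/4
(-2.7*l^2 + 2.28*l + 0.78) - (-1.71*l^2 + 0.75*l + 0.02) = -0.99*l^2 + 1.53*l + 0.76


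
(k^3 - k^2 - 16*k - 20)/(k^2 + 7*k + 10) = (k^2 - 3*k - 10)/(k + 5)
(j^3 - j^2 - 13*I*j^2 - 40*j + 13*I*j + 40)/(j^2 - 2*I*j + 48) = (j^2 - j*(1 + 5*I) + 5*I)/(j + 6*I)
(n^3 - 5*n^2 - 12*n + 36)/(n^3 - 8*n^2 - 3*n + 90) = (n - 2)/(n - 5)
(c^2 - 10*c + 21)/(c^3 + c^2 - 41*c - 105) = (c - 3)/(c^2 + 8*c + 15)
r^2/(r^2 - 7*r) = r/(r - 7)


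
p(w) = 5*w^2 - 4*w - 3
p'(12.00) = 116.00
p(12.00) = 669.00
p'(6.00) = 56.00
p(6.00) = 153.00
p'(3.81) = 34.10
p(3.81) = 54.34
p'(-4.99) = -53.90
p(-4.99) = 141.46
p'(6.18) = 57.80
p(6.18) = 163.24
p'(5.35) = 49.50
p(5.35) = 118.71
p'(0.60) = 2.00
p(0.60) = -3.60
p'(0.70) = 3.00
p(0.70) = -3.35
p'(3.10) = 27.00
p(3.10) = 32.65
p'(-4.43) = -48.30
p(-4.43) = 112.84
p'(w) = 10*w - 4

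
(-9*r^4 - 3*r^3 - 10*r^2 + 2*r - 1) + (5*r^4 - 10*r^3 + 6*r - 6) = -4*r^4 - 13*r^3 - 10*r^2 + 8*r - 7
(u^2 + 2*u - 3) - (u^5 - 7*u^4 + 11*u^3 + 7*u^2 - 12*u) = -u^5 + 7*u^4 - 11*u^3 - 6*u^2 + 14*u - 3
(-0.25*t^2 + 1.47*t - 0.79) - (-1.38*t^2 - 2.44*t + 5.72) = 1.13*t^2 + 3.91*t - 6.51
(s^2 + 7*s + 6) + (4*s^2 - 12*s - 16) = 5*s^2 - 5*s - 10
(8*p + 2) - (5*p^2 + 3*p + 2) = -5*p^2 + 5*p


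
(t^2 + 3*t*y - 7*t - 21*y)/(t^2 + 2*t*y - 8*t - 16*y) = (t^2 + 3*t*y - 7*t - 21*y)/(t^2 + 2*t*y - 8*t - 16*y)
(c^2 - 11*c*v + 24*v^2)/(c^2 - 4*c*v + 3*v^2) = (-c + 8*v)/(-c + v)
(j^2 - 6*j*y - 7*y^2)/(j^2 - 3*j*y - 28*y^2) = (j + y)/(j + 4*y)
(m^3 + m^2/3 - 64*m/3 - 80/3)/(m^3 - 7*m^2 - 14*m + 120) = (m + 4/3)/(m - 6)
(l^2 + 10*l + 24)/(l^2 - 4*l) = (l^2 + 10*l + 24)/(l*(l - 4))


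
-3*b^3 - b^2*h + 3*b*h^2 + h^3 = (-b + h)*(b + h)*(3*b + h)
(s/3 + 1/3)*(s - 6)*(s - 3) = s^3/3 - 8*s^2/3 + 3*s + 6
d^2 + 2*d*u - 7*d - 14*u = (d - 7)*(d + 2*u)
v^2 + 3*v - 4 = (v - 1)*(v + 4)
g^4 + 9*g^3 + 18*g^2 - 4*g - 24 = (g - 1)*(g + 2)^2*(g + 6)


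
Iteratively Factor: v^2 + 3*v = (v)*(v + 3)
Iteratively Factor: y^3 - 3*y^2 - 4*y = (y - 4)*(y^2 + y) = y*(y - 4)*(y + 1)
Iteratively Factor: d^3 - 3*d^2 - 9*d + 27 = (d - 3)*(d^2 - 9) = (d - 3)*(d + 3)*(d - 3)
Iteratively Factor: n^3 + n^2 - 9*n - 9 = (n + 1)*(n^2 - 9) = (n + 1)*(n + 3)*(n - 3)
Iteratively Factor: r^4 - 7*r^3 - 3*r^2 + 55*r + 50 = (r + 1)*(r^3 - 8*r^2 + 5*r + 50) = (r - 5)*(r + 1)*(r^2 - 3*r - 10) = (r - 5)*(r + 1)*(r + 2)*(r - 5)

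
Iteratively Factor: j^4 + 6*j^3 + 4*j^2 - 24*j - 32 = (j + 2)*(j^3 + 4*j^2 - 4*j - 16) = (j + 2)*(j + 4)*(j^2 - 4) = (j - 2)*(j + 2)*(j + 4)*(j + 2)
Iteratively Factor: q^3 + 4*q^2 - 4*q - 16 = (q + 4)*(q^2 - 4) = (q - 2)*(q + 4)*(q + 2)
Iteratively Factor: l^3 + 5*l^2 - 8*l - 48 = (l - 3)*(l^2 + 8*l + 16) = (l - 3)*(l + 4)*(l + 4)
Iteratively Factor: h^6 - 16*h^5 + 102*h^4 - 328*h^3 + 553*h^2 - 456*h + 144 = (h - 4)*(h^5 - 12*h^4 + 54*h^3 - 112*h^2 + 105*h - 36) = (h - 4)*(h - 1)*(h^4 - 11*h^3 + 43*h^2 - 69*h + 36) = (h - 4)^2*(h - 1)*(h^3 - 7*h^2 + 15*h - 9) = (h - 4)^2*(h - 1)^2*(h^2 - 6*h + 9) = (h - 4)^2*(h - 3)*(h - 1)^2*(h - 3)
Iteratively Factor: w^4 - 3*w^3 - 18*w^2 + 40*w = (w + 4)*(w^3 - 7*w^2 + 10*w) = w*(w + 4)*(w^2 - 7*w + 10) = w*(w - 5)*(w + 4)*(w - 2)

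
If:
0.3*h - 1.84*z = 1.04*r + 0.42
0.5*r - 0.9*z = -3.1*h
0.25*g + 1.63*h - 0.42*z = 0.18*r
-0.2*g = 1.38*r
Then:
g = 0.04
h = -0.07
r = -0.01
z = -0.24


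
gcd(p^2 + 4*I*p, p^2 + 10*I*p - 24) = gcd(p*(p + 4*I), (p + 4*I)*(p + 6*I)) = p + 4*I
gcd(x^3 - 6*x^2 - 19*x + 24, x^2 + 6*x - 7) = x - 1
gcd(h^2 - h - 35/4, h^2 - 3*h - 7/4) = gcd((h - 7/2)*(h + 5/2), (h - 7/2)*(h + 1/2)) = h - 7/2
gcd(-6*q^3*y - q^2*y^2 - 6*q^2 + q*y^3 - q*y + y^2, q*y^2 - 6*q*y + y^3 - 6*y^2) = 1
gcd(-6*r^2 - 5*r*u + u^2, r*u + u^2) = r + u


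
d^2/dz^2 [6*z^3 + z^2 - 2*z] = 36*z + 2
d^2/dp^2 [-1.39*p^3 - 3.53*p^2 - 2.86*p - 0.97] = -8.34*p - 7.06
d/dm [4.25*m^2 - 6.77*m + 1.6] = 8.5*m - 6.77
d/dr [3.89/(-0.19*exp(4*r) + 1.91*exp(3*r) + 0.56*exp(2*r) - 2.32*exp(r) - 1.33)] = (2.9564*exp(3*r) - 22.2897*exp(2*r) - 4.3568*exp(r) + 9.0248)*exp(r)/(0.19*exp(4*r) - 1.91*exp(3*r) - 0.56*exp(2*r) + 2.32*exp(r) + 1.33)^2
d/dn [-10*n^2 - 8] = -20*n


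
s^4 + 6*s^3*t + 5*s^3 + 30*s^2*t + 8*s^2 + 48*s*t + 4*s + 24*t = (s + 1)*(s + 2)^2*(s + 6*t)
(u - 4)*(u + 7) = u^2 + 3*u - 28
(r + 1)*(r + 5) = r^2 + 6*r + 5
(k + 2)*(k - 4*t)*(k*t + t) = k^3*t - 4*k^2*t^2 + 3*k^2*t - 12*k*t^2 + 2*k*t - 8*t^2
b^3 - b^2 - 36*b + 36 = (b - 6)*(b - 1)*(b + 6)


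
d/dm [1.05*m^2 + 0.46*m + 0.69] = 2.1*m + 0.46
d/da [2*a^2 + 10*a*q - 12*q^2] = 4*a + 10*q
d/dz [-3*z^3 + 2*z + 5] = 2 - 9*z^2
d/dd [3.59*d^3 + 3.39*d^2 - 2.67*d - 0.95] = 10.77*d^2 + 6.78*d - 2.67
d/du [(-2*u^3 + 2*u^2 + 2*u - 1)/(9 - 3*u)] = (4*u^3 - 20*u^2 + 12*u + 5)/(3*(u^2 - 6*u + 9))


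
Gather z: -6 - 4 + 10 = 0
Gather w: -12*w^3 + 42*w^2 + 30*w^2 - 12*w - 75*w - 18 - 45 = -12*w^3 + 72*w^2 - 87*w - 63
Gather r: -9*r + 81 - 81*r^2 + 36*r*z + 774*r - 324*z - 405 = -81*r^2 + r*(36*z + 765) - 324*z - 324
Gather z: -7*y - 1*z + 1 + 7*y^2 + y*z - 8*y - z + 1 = 7*y^2 - 15*y + z*(y - 2) + 2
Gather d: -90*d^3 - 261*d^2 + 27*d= -90*d^3 - 261*d^2 + 27*d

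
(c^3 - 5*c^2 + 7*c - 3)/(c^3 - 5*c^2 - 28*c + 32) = (c^2 - 4*c + 3)/(c^2 - 4*c - 32)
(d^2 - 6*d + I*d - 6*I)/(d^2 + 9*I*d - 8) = (d - 6)/(d + 8*I)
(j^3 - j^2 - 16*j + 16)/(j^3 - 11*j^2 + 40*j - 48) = (j^2 + 3*j - 4)/(j^2 - 7*j + 12)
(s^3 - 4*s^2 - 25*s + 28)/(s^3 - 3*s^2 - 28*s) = (s - 1)/s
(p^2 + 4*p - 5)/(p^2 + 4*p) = (p^2 + 4*p - 5)/(p*(p + 4))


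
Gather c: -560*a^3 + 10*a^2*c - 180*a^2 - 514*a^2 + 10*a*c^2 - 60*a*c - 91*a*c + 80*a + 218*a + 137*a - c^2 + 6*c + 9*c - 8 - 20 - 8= -560*a^3 - 694*a^2 + 435*a + c^2*(10*a - 1) + c*(10*a^2 - 151*a + 15) - 36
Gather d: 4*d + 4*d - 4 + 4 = 8*d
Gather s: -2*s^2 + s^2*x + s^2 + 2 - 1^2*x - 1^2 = s^2*(x - 1) - x + 1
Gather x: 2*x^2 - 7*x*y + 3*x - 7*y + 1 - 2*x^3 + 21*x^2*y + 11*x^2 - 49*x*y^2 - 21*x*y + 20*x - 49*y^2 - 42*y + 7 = -2*x^3 + x^2*(21*y + 13) + x*(-49*y^2 - 28*y + 23) - 49*y^2 - 49*y + 8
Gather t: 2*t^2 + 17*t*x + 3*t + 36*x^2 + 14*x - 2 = 2*t^2 + t*(17*x + 3) + 36*x^2 + 14*x - 2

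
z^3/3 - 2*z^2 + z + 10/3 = (z/3 + 1/3)*(z - 5)*(z - 2)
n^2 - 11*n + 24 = (n - 8)*(n - 3)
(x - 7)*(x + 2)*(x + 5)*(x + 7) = x^4 + 7*x^3 - 39*x^2 - 343*x - 490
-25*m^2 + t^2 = (-5*m + t)*(5*m + t)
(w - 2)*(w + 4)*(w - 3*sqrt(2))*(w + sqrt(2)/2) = w^4 - 5*sqrt(2)*w^3/2 + 2*w^3 - 11*w^2 - 5*sqrt(2)*w^2 - 6*w + 20*sqrt(2)*w + 24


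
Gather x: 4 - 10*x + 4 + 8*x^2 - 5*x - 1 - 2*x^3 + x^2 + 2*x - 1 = -2*x^3 + 9*x^2 - 13*x + 6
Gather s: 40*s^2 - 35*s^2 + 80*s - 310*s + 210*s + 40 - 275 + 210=5*s^2 - 20*s - 25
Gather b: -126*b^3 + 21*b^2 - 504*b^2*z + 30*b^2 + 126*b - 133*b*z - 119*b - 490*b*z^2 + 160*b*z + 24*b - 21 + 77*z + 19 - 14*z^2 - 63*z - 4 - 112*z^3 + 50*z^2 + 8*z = -126*b^3 + b^2*(51 - 504*z) + b*(-490*z^2 + 27*z + 31) - 112*z^3 + 36*z^2 + 22*z - 6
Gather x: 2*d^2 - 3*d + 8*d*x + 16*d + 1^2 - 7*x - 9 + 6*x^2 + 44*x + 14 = 2*d^2 + 13*d + 6*x^2 + x*(8*d + 37) + 6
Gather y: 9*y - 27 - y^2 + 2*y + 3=-y^2 + 11*y - 24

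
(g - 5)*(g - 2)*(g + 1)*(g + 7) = g^4 + g^3 - 39*g^2 + 31*g + 70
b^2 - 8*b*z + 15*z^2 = (b - 5*z)*(b - 3*z)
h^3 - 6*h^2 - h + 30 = (h - 5)*(h - 3)*(h + 2)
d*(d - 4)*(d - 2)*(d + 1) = d^4 - 5*d^3 + 2*d^2 + 8*d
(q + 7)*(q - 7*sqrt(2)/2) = q^2 - 7*sqrt(2)*q/2 + 7*q - 49*sqrt(2)/2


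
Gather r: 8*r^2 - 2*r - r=8*r^2 - 3*r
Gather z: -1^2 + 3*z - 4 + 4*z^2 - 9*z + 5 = 4*z^2 - 6*z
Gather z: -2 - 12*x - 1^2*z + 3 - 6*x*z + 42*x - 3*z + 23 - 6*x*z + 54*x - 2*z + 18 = 84*x + z*(-12*x - 6) + 42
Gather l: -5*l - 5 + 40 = 35 - 5*l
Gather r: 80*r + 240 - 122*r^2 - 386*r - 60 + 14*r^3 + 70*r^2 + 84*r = 14*r^3 - 52*r^2 - 222*r + 180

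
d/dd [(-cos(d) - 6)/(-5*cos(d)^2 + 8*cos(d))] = (5*sin(d) - 48*sin(d)/cos(d)^2 + 60*tan(d))/(5*cos(d) - 8)^2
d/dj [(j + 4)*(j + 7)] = 2*j + 11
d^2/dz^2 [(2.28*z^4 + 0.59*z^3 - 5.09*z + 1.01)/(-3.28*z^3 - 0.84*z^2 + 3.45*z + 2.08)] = (-5.6843418860808e-14*z^8 - 51.56736*z^6 + 234.817104*z^5 - 233.475096*z^4 - 200.03127*z^3 + 337.237872*z^2 + 14.262168*z - 100.624074)/(35.287552*z^9 + 27.111168*z^8 - 104.406336*z^7 - 123.572352*z^6 + 75.432744*z^5 + 166.815036*z^4 + 37.675191*z^3 - 63.369072*z^2 - 44.77824*z - 8.998912)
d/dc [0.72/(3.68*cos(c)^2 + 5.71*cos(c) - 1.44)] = (5.2992*cos(c) + 4.1112)*sin(c)/(3.68*cos(c)^2 + 5.71*cos(c) - 1.44)^2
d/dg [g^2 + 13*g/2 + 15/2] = 2*g + 13/2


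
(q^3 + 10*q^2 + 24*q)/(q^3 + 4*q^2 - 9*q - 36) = q*(q + 6)/(q^2 - 9)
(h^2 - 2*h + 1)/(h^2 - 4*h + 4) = (h^2 - 2*h + 1)/(h^2 - 4*h + 4)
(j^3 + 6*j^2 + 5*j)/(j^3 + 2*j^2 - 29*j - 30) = j*(j + 5)/(j^2 + j - 30)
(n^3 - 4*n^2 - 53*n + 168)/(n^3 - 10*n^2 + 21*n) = (n^2 - n - 56)/(n*(n - 7))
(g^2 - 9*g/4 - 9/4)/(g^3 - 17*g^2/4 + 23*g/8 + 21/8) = 2*(4*g + 3)/(8*g^2 - 10*g - 7)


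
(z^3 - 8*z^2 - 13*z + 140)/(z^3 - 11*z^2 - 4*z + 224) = (z - 5)/(z - 8)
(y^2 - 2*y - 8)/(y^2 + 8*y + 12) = (y - 4)/(y + 6)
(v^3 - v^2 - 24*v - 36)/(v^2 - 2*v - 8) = (v^2 - 3*v - 18)/(v - 4)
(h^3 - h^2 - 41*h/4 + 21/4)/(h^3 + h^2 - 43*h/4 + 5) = (2*h^2 - h - 21)/(2*h^2 + 3*h - 20)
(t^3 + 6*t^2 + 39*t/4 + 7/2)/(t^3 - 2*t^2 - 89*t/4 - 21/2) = (t + 2)/(t - 6)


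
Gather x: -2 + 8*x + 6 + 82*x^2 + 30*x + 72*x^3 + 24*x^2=72*x^3 + 106*x^2 + 38*x + 4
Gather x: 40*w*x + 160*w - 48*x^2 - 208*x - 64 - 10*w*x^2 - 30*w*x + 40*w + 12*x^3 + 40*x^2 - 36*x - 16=200*w + 12*x^3 + x^2*(-10*w - 8) + x*(10*w - 244) - 80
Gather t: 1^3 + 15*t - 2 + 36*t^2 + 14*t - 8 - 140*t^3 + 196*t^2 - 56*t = -140*t^3 + 232*t^2 - 27*t - 9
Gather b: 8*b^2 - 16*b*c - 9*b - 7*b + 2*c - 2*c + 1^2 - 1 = 8*b^2 + b*(-16*c - 16)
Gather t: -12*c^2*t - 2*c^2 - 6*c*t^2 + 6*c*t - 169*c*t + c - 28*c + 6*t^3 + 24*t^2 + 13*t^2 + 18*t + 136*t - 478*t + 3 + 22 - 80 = -2*c^2 - 27*c + 6*t^3 + t^2*(37 - 6*c) + t*(-12*c^2 - 163*c - 324) - 55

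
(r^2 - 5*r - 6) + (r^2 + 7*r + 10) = 2*r^2 + 2*r + 4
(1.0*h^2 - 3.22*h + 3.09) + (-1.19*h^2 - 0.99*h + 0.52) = -0.19*h^2 - 4.21*h + 3.61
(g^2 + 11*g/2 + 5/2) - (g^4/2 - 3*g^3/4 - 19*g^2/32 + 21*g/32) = -g^4/2 + 3*g^3/4 + 51*g^2/32 + 155*g/32 + 5/2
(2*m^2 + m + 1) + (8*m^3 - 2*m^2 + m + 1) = 8*m^3 + 2*m + 2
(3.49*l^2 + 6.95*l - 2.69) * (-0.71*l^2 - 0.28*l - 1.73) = -2.4779*l^4 - 5.9117*l^3 - 6.0738*l^2 - 11.2703*l + 4.6537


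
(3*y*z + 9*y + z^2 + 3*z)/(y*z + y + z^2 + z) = (3*y*z + 9*y + z^2 + 3*z)/(y*z + y + z^2 + z)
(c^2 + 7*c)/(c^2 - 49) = c/(c - 7)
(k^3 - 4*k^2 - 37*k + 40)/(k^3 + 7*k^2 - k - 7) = (k^2 - 3*k - 40)/(k^2 + 8*k + 7)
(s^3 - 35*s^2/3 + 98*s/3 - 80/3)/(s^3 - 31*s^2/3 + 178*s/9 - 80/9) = 3*(s - 2)/(3*s - 2)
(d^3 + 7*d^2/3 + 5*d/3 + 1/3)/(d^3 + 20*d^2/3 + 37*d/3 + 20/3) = (3*d^2 + 4*d + 1)/(3*d^2 + 17*d + 20)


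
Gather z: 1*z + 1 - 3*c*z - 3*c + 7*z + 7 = -3*c + z*(8 - 3*c) + 8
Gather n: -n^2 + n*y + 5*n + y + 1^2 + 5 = -n^2 + n*(y + 5) + y + 6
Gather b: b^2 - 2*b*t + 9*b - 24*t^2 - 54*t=b^2 + b*(9 - 2*t) - 24*t^2 - 54*t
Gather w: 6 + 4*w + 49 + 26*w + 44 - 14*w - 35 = 16*w + 64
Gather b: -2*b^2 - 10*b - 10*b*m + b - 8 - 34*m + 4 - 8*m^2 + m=-2*b^2 + b*(-10*m - 9) - 8*m^2 - 33*m - 4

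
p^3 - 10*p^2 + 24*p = p*(p - 6)*(p - 4)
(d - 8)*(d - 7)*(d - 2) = d^3 - 17*d^2 + 86*d - 112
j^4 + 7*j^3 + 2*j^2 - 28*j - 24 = (j - 2)*(j + 1)*(j + 2)*(j + 6)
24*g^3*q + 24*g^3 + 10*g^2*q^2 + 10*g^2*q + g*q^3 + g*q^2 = (4*g + q)*(6*g + q)*(g*q + g)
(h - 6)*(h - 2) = h^2 - 8*h + 12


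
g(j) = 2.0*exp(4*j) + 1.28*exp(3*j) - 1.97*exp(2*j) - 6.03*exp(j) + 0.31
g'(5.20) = 8660782541.69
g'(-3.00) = -0.31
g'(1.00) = 468.41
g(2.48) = 42492.90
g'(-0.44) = -3.12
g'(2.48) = 168568.66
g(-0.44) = -3.70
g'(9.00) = 34491895183416300.00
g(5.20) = 2167068541.36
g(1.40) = 569.67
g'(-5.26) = -0.03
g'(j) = 8.0*exp(4*j) + 3.84*exp(3*j) - 3.94*exp(2*j) - 6.03*exp(j)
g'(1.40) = 2330.24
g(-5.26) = 0.28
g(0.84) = 49.26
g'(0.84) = 242.93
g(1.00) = 104.27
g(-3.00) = 0.01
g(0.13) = -3.86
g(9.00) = 8623143986579360.00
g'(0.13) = 7.15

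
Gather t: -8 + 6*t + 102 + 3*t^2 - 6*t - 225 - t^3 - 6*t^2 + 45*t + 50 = -t^3 - 3*t^2 + 45*t - 81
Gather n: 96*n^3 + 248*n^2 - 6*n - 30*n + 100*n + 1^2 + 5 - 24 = 96*n^3 + 248*n^2 + 64*n - 18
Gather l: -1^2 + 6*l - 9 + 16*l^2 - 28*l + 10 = 16*l^2 - 22*l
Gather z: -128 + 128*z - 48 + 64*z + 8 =192*z - 168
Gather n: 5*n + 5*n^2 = 5*n^2 + 5*n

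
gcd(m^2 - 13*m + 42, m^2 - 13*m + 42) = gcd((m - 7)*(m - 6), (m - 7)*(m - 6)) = m^2 - 13*m + 42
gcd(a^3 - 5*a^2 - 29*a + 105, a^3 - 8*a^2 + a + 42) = a^2 - 10*a + 21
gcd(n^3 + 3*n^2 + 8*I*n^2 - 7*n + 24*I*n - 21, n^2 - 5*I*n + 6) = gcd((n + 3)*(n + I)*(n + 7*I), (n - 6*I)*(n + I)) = n + I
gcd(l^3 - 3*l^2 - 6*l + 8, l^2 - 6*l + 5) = l - 1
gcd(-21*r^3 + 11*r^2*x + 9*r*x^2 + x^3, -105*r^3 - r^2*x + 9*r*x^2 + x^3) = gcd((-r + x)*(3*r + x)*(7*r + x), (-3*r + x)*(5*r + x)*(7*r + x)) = 7*r + x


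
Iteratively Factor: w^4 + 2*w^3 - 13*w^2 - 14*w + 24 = (w - 1)*(w^3 + 3*w^2 - 10*w - 24) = (w - 1)*(w + 4)*(w^2 - w - 6) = (w - 3)*(w - 1)*(w + 4)*(w + 2)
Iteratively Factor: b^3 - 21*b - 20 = (b + 1)*(b^2 - b - 20) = (b + 1)*(b + 4)*(b - 5)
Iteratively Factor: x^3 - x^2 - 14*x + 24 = (x - 3)*(x^2 + 2*x - 8) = (x - 3)*(x - 2)*(x + 4)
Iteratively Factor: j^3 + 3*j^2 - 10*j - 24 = (j - 3)*(j^2 + 6*j + 8) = (j - 3)*(j + 2)*(j + 4)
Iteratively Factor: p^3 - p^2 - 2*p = (p)*(p^2 - p - 2) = p*(p - 2)*(p + 1)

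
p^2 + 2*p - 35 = (p - 5)*(p + 7)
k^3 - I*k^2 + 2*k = k*(k - 2*I)*(k + I)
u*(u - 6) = u^2 - 6*u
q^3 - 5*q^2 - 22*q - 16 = (q - 8)*(q + 1)*(q + 2)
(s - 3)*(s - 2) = s^2 - 5*s + 6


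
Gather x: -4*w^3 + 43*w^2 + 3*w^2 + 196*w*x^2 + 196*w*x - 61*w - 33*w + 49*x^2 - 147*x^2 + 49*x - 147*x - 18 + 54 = -4*w^3 + 46*w^2 - 94*w + x^2*(196*w - 98) + x*(196*w - 98) + 36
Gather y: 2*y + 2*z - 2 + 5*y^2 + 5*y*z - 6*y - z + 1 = 5*y^2 + y*(5*z - 4) + z - 1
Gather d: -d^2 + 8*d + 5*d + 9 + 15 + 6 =-d^2 + 13*d + 30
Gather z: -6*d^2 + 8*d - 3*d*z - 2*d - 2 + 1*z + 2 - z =-6*d^2 - 3*d*z + 6*d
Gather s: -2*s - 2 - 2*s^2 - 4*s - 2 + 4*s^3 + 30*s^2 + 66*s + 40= 4*s^3 + 28*s^2 + 60*s + 36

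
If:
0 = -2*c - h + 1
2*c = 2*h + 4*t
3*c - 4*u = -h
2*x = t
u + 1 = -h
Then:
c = 9/7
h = -11/7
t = 10/7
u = 4/7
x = 5/7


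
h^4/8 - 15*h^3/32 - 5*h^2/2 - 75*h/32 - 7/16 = (h/4 + 1/4)*(h/2 + 1)*(h - 7)*(h + 1/4)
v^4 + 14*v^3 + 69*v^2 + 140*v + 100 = (v + 2)^2*(v + 5)^2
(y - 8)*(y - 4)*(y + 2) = y^3 - 10*y^2 + 8*y + 64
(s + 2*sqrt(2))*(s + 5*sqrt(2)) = s^2 + 7*sqrt(2)*s + 20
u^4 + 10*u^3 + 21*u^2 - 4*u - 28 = (u - 1)*(u + 2)^2*(u + 7)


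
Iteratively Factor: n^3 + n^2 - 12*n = (n + 4)*(n^2 - 3*n) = (n - 3)*(n + 4)*(n)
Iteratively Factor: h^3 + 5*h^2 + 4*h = (h + 1)*(h^2 + 4*h) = (h + 1)*(h + 4)*(h)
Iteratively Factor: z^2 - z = (z)*(z - 1)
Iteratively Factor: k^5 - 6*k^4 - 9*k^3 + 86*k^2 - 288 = (k - 3)*(k^4 - 3*k^3 - 18*k^2 + 32*k + 96) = (k - 4)*(k - 3)*(k^3 + k^2 - 14*k - 24) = (k - 4)*(k - 3)*(k + 3)*(k^2 - 2*k - 8) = (k - 4)*(k - 3)*(k + 2)*(k + 3)*(k - 4)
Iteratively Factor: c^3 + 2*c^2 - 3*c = (c - 1)*(c^2 + 3*c) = (c - 1)*(c + 3)*(c)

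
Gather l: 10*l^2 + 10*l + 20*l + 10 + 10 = 10*l^2 + 30*l + 20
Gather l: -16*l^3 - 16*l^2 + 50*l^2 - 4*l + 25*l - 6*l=-16*l^3 + 34*l^2 + 15*l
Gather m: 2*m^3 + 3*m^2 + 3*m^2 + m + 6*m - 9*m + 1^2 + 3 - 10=2*m^3 + 6*m^2 - 2*m - 6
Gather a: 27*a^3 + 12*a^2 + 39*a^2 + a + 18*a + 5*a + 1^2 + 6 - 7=27*a^3 + 51*a^2 + 24*a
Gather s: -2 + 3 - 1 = 0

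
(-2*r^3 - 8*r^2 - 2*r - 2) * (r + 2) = -2*r^4 - 12*r^3 - 18*r^2 - 6*r - 4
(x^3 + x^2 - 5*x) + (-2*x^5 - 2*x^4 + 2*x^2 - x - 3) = -2*x^5 - 2*x^4 + x^3 + 3*x^2 - 6*x - 3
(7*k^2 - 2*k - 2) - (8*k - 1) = 7*k^2 - 10*k - 1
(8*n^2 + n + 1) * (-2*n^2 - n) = -16*n^4 - 10*n^3 - 3*n^2 - n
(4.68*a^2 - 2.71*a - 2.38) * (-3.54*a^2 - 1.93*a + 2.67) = -16.5672*a^4 + 0.561000000000002*a^3 + 26.1511*a^2 - 2.6423*a - 6.3546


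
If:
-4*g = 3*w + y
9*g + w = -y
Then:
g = -2*y/23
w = -5*y/23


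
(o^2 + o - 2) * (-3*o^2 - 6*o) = -3*o^4 - 9*o^3 + 12*o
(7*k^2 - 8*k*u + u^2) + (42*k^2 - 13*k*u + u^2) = 49*k^2 - 21*k*u + 2*u^2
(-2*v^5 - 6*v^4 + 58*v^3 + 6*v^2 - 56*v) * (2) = -4*v^5 - 12*v^4 + 116*v^3 + 12*v^2 - 112*v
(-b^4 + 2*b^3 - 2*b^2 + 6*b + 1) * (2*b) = -2*b^5 + 4*b^4 - 4*b^3 + 12*b^2 + 2*b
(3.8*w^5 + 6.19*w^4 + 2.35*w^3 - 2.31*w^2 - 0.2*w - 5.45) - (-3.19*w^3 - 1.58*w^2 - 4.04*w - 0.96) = 3.8*w^5 + 6.19*w^4 + 5.54*w^3 - 0.73*w^2 + 3.84*w - 4.49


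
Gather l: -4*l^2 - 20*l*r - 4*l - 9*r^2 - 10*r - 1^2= -4*l^2 + l*(-20*r - 4) - 9*r^2 - 10*r - 1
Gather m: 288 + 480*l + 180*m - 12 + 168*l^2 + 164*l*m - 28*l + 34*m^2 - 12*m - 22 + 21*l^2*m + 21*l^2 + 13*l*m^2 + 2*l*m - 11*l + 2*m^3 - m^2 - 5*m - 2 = 189*l^2 + 441*l + 2*m^3 + m^2*(13*l + 33) + m*(21*l^2 + 166*l + 163) + 252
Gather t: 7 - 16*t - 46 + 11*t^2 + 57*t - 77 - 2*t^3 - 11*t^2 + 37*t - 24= -2*t^3 + 78*t - 140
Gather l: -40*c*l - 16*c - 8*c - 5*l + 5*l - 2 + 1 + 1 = -40*c*l - 24*c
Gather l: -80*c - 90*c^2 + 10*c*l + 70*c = -90*c^2 + 10*c*l - 10*c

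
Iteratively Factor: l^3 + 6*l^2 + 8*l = (l)*(l^2 + 6*l + 8) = l*(l + 2)*(l + 4)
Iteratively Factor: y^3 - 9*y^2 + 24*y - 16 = (y - 1)*(y^2 - 8*y + 16) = (y - 4)*(y - 1)*(y - 4)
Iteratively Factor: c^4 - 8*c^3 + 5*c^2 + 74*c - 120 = (c + 3)*(c^3 - 11*c^2 + 38*c - 40) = (c - 5)*(c + 3)*(c^2 - 6*c + 8) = (c - 5)*(c - 2)*(c + 3)*(c - 4)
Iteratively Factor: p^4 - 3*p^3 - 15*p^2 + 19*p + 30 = (p + 3)*(p^3 - 6*p^2 + 3*p + 10) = (p - 2)*(p + 3)*(p^2 - 4*p - 5) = (p - 2)*(p + 1)*(p + 3)*(p - 5)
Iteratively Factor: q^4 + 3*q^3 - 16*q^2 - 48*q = (q + 3)*(q^3 - 16*q) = (q - 4)*(q + 3)*(q^2 + 4*q) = (q - 4)*(q + 3)*(q + 4)*(q)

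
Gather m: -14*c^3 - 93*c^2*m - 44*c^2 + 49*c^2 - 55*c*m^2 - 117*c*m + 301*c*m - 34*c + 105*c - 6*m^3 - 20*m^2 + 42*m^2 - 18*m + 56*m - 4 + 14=-14*c^3 + 5*c^2 + 71*c - 6*m^3 + m^2*(22 - 55*c) + m*(-93*c^2 + 184*c + 38) + 10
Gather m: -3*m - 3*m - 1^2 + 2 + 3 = 4 - 6*m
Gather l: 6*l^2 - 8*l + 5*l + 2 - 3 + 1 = 6*l^2 - 3*l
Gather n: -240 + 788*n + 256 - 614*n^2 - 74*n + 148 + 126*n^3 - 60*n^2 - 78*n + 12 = 126*n^3 - 674*n^2 + 636*n + 176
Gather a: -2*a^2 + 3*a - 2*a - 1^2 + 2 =-2*a^2 + a + 1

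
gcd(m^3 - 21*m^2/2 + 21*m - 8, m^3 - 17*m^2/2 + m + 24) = m^2 - 10*m + 16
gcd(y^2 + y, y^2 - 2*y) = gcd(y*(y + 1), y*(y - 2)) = y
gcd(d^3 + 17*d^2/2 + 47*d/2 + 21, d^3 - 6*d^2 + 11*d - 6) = 1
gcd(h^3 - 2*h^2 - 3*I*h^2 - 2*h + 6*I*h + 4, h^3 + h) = h - I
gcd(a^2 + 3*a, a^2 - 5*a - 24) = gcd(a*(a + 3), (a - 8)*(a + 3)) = a + 3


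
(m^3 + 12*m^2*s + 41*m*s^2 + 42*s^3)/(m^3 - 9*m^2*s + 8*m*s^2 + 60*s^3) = (m^2 + 10*m*s + 21*s^2)/(m^2 - 11*m*s + 30*s^2)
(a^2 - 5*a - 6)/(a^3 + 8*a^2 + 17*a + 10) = (a - 6)/(a^2 + 7*a + 10)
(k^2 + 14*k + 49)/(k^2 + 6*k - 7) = (k + 7)/(k - 1)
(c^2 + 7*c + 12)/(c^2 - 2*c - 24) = (c + 3)/(c - 6)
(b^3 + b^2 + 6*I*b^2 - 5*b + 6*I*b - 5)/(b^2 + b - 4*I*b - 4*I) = (b^2 + 6*I*b - 5)/(b - 4*I)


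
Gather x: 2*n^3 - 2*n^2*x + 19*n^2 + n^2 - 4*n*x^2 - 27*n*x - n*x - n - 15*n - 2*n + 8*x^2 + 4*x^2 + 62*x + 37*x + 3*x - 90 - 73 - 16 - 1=2*n^3 + 20*n^2 - 18*n + x^2*(12 - 4*n) + x*(-2*n^2 - 28*n + 102) - 180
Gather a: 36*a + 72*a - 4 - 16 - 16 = 108*a - 36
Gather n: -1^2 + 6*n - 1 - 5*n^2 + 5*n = -5*n^2 + 11*n - 2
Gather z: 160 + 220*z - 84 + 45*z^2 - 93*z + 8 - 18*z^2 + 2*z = 27*z^2 + 129*z + 84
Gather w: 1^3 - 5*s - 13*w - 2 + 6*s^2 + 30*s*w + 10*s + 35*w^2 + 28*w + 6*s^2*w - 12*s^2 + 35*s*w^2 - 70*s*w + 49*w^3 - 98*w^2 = -6*s^2 + 5*s + 49*w^3 + w^2*(35*s - 63) + w*(6*s^2 - 40*s + 15) - 1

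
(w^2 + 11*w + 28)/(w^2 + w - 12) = (w + 7)/(w - 3)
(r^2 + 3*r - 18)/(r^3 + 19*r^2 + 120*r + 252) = (r - 3)/(r^2 + 13*r + 42)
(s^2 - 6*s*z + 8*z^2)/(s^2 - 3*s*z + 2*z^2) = (-s + 4*z)/(-s + z)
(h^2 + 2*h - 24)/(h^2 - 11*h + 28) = (h + 6)/(h - 7)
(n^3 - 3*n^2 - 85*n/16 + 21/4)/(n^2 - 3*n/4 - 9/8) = (-16*n^3 + 48*n^2 + 85*n - 84)/(2*(-8*n^2 + 6*n + 9))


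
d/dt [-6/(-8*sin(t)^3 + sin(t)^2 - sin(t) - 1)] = 6*(-24*sin(t)^2 + 2*sin(t) - 1)*cos(t)/(8*sin(t)^3 - sin(t)^2 + sin(t) + 1)^2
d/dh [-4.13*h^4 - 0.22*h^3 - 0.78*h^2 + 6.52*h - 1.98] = -16.52*h^3 - 0.66*h^2 - 1.56*h + 6.52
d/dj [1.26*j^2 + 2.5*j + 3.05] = 2.52*j + 2.5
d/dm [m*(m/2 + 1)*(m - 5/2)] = 3*m^2/2 - m/2 - 5/2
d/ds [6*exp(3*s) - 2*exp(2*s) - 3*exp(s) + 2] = (18*exp(2*s) - 4*exp(s) - 3)*exp(s)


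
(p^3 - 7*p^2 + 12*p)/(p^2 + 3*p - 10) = p*(p^2 - 7*p + 12)/(p^2 + 3*p - 10)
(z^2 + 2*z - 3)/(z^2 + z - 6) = (z - 1)/(z - 2)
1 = 1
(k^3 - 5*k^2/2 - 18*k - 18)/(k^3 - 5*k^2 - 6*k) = (k^2 + 7*k/2 + 3)/(k*(k + 1))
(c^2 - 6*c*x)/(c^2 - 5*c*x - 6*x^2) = c/(c + x)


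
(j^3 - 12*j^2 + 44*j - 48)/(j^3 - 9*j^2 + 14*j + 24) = (j - 2)/(j + 1)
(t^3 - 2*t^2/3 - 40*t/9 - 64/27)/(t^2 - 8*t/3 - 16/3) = (t^2 - 2*t - 16/9)/(t - 4)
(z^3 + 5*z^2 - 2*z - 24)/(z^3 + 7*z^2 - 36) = (z + 4)/(z + 6)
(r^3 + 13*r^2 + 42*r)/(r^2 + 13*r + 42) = r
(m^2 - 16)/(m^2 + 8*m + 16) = (m - 4)/(m + 4)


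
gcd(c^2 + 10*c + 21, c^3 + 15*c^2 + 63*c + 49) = c + 7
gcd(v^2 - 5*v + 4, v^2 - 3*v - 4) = v - 4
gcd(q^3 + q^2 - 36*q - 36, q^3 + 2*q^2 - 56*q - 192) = q + 6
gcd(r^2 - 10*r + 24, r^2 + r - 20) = r - 4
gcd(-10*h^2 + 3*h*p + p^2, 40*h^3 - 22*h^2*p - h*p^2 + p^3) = -10*h^2 + 3*h*p + p^2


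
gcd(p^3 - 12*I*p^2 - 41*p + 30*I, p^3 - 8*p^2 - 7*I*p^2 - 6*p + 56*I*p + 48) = p^2 - 7*I*p - 6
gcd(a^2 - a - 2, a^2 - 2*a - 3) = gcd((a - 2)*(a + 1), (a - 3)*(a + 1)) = a + 1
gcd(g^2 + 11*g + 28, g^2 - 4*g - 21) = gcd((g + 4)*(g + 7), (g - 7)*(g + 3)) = 1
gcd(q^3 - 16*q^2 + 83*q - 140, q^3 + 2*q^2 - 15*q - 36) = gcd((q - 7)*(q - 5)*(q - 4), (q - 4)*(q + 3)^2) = q - 4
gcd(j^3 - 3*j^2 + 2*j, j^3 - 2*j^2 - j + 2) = j^2 - 3*j + 2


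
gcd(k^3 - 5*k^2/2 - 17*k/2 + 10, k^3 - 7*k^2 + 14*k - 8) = k^2 - 5*k + 4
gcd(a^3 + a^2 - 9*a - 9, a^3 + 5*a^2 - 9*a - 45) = a^2 - 9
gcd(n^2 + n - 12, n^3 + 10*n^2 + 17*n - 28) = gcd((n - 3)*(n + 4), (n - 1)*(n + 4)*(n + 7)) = n + 4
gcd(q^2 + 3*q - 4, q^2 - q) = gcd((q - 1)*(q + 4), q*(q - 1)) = q - 1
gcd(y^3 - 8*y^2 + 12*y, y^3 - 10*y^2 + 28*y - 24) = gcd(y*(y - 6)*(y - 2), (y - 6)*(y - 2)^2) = y^2 - 8*y + 12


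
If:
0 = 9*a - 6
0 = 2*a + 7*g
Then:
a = 2/3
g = -4/21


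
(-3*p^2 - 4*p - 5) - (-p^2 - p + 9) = -2*p^2 - 3*p - 14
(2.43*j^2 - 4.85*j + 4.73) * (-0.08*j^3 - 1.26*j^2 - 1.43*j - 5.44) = -0.1944*j^5 - 2.6738*j^4 + 2.2577*j^3 - 12.2435*j^2 + 19.6201*j - 25.7312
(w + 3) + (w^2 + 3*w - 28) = w^2 + 4*w - 25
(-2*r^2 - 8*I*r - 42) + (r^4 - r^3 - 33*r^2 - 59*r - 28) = r^4 - r^3 - 35*r^2 - 59*r - 8*I*r - 70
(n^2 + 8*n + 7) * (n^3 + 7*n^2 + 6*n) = n^5 + 15*n^4 + 69*n^3 + 97*n^2 + 42*n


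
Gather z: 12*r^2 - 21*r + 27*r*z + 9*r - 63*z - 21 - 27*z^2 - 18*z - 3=12*r^2 - 12*r - 27*z^2 + z*(27*r - 81) - 24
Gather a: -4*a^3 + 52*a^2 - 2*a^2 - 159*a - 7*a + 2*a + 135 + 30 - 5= -4*a^3 + 50*a^2 - 164*a + 160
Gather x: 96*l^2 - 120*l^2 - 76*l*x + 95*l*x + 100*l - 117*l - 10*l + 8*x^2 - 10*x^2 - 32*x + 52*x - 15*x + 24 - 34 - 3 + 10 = -24*l^2 - 27*l - 2*x^2 + x*(19*l + 5) - 3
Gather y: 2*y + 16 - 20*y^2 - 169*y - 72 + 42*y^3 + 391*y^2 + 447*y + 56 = 42*y^3 + 371*y^2 + 280*y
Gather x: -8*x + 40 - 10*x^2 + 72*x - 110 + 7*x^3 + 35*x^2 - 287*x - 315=7*x^3 + 25*x^2 - 223*x - 385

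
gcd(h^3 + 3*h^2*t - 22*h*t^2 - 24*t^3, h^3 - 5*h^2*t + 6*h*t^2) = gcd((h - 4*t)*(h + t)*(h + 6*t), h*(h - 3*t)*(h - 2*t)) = 1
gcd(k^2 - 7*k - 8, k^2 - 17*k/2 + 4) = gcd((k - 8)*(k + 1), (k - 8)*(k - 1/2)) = k - 8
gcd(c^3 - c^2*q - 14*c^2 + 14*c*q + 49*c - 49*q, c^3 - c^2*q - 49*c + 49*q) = -c^2 + c*q + 7*c - 7*q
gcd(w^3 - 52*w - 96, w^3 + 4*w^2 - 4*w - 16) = w + 2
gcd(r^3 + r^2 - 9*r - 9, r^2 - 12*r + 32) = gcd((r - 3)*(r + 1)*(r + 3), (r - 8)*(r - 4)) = 1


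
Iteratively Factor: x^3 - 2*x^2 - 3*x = (x)*(x^2 - 2*x - 3) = x*(x - 3)*(x + 1)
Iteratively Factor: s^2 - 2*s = (s)*(s - 2)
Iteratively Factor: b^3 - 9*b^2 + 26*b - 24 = (b - 3)*(b^2 - 6*b + 8) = (b - 4)*(b - 3)*(b - 2)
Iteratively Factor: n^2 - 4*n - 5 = (n + 1)*(n - 5)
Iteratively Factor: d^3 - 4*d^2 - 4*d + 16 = (d - 2)*(d^2 - 2*d - 8) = (d - 4)*(d - 2)*(d + 2)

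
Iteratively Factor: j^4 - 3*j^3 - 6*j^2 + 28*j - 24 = (j + 3)*(j^3 - 6*j^2 + 12*j - 8) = (j - 2)*(j + 3)*(j^2 - 4*j + 4) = (j - 2)^2*(j + 3)*(j - 2)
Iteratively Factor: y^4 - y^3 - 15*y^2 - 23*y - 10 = (y + 1)*(y^3 - 2*y^2 - 13*y - 10) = (y - 5)*(y + 1)*(y^2 + 3*y + 2) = (y - 5)*(y + 1)*(y + 2)*(y + 1)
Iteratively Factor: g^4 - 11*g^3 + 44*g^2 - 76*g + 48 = (g - 2)*(g^3 - 9*g^2 + 26*g - 24) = (g - 2)^2*(g^2 - 7*g + 12) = (g - 3)*(g - 2)^2*(g - 4)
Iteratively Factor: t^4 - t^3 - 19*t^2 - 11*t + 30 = (t - 5)*(t^3 + 4*t^2 + t - 6) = (t - 5)*(t - 1)*(t^2 + 5*t + 6) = (t - 5)*(t - 1)*(t + 3)*(t + 2)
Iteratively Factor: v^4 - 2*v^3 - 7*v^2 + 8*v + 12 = (v - 2)*(v^3 - 7*v - 6) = (v - 2)*(v + 2)*(v^2 - 2*v - 3) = (v - 2)*(v + 1)*(v + 2)*(v - 3)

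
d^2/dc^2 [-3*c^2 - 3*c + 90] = -6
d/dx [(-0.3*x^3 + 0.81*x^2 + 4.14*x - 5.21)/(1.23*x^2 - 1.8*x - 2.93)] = (-0.369*x^4 + 1.08*x^3 - 3.9132*x^2 + 8.07*x - 21.5082)/(1.5129*x^4 - 4.428*x^3 - 3.9678*x^2 + 10.548*x + 8.5849)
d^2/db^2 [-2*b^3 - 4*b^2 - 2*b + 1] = -12*b - 8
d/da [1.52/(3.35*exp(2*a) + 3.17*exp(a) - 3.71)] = (-10.184*exp(a) - 4.8184)*exp(a)/(3.35*exp(2*a) + 3.17*exp(a) - 3.71)^2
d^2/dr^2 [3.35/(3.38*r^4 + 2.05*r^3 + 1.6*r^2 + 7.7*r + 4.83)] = (-(135.876*r^2 + 41.205*r + 10.72)*(3.38*r^4 + 2.05*r^3 + 1.6*r^2 + 7.7*r + 4.83) + 3.35*(13.52*r^3 + 6.15*r^2 + 3.2*r + 7.7)*(27.04*r^3 + 12.3*r^2 + 6.4*r + 15.4))/(3.38*r^4 + 2.05*r^3 + 1.6*r^2 + 7.7*r + 4.83)^3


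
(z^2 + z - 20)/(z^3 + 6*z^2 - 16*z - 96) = (z + 5)/(z^2 + 10*z + 24)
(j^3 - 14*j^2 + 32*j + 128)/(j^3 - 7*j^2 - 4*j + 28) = (j^2 - 16*j + 64)/(j^2 - 9*j + 14)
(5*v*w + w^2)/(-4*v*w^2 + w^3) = (-5*v - w)/(w*(4*v - w))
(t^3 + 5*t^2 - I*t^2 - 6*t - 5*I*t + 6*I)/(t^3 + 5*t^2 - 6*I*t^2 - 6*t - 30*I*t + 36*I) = (t - I)/(t - 6*I)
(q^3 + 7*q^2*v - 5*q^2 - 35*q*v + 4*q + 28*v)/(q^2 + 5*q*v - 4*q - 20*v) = (q^2 + 7*q*v - q - 7*v)/(q + 5*v)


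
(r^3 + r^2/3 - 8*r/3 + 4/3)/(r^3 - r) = (3*r^2 + 4*r - 4)/(3*r*(r + 1))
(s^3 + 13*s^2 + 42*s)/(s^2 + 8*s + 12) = s*(s + 7)/(s + 2)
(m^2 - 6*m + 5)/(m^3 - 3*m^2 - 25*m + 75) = (m - 1)/(m^2 + 2*m - 15)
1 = 1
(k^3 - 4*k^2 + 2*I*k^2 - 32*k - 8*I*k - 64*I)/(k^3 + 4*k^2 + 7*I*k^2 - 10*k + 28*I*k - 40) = (k - 8)/(k + 5*I)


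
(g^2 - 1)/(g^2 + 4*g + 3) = (g - 1)/(g + 3)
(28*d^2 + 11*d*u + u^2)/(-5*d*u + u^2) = (28*d^2 + 11*d*u + u^2)/(u*(-5*d + u))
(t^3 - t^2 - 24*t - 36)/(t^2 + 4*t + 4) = (t^2 - 3*t - 18)/(t + 2)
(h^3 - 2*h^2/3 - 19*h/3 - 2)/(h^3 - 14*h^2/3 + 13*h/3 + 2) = (h + 2)/(h - 2)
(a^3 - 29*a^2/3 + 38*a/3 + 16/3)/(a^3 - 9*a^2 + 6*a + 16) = (a + 1/3)/(a + 1)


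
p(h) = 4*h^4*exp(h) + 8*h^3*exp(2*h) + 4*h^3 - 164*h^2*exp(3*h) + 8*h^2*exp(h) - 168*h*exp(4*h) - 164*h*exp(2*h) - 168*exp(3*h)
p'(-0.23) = -290.69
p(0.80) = -6918.52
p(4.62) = -86194271741.01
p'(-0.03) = -728.77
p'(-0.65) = -36.52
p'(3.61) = -5253088652.85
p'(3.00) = -403578320.44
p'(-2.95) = 101.07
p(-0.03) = -144.57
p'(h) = 4*h^4*exp(h) + 16*h^3*exp(2*h) + 16*h^3*exp(h) - 492*h^2*exp(3*h) + 24*h^2*exp(2*h) + 8*h^2*exp(h) + 12*h^2 - 672*h*exp(4*h) - 328*h*exp(3*h) - 328*h*exp(2*h) + 16*h*exp(h) - 168*exp(4*h) - 504*exp(3*h) - 164*exp(2*h)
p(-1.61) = -2.27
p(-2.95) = -82.65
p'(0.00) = -836.00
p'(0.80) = -31155.17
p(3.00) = -95453169.33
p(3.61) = -1249188476.21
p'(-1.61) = 27.96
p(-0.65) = 3.84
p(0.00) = -168.00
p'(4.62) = -360350221822.46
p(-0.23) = -49.17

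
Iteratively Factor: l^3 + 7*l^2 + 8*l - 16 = (l + 4)*(l^2 + 3*l - 4) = (l - 1)*(l + 4)*(l + 4)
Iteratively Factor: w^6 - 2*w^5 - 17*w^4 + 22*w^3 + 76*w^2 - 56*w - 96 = (w - 2)*(w^5 - 17*w^3 - 12*w^2 + 52*w + 48) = (w - 2)*(w + 2)*(w^4 - 2*w^3 - 13*w^2 + 14*w + 24) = (w - 2)^2*(w + 2)*(w^3 - 13*w - 12) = (w - 2)^2*(w + 1)*(w + 2)*(w^2 - w - 12) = (w - 4)*(w - 2)^2*(w + 1)*(w + 2)*(w + 3)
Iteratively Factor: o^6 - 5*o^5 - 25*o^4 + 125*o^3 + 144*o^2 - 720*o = (o - 4)*(o^5 - o^4 - 29*o^3 + 9*o^2 + 180*o) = o*(o - 4)*(o^4 - o^3 - 29*o^2 + 9*o + 180) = o*(o - 4)*(o + 4)*(o^3 - 5*o^2 - 9*o + 45) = o*(o - 4)*(o - 3)*(o + 4)*(o^2 - 2*o - 15) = o*(o - 5)*(o - 4)*(o - 3)*(o + 4)*(o + 3)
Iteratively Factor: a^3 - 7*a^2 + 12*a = (a - 4)*(a^2 - 3*a) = a*(a - 4)*(a - 3)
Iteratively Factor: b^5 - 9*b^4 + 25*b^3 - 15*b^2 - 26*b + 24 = (b - 2)*(b^4 - 7*b^3 + 11*b^2 + 7*b - 12) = (b - 2)*(b - 1)*(b^3 - 6*b^2 + 5*b + 12) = (b - 2)*(b - 1)*(b + 1)*(b^2 - 7*b + 12) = (b - 3)*(b - 2)*(b - 1)*(b + 1)*(b - 4)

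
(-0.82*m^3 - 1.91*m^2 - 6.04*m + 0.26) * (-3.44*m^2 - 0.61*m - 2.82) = 2.8208*m^5 + 7.0706*m^4 + 24.2551*m^3 + 8.1762*m^2 + 16.8742*m - 0.7332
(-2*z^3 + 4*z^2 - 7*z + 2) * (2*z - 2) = -4*z^4 + 12*z^3 - 22*z^2 + 18*z - 4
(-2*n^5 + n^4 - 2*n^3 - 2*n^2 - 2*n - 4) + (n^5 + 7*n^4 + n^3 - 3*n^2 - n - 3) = -n^5 + 8*n^4 - n^3 - 5*n^2 - 3*n - 7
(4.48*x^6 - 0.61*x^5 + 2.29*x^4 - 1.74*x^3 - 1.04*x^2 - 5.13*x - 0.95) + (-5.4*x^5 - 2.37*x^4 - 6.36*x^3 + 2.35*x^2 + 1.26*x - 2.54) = 4.48*x^6 - 6.01*x^5 - 0.0800000000000001*x^4 - 8.1*x^3 + 1.31*x^2 - 3.87*x - 3.49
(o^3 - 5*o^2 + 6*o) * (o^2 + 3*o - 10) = o^5 - 2*o^4 - 19*o^3 + 68*o^2 - 60*o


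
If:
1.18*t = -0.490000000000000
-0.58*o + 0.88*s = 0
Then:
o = 1.51724137931034*s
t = -0.42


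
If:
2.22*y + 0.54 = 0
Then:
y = -0.24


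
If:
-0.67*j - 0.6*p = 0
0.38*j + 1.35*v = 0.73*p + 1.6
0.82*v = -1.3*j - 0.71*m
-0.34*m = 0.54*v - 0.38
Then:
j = -0.27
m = -1.15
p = 0.30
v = 1.43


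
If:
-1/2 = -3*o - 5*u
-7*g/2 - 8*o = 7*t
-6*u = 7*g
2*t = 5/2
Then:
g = -363/686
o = -169/196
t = 5/4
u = 121/196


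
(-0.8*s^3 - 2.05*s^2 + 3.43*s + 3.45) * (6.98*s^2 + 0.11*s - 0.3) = -5.584*s^5 - 14.397*s^4 + 23.9559*s^3 + 25.0733*s^2 - 0.6495*s - 1.035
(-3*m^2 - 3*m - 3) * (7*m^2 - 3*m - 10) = -21*m^4 - 12*m^3 + 18*m^2 + 39*m + 30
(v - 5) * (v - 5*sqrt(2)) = v^2 - 5*sqrt(2)*v - 5*v + 25*sqrt(2)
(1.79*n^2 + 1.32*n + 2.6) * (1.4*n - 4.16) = 2.506*n^3 - 5.5984*n^2 - 1.8512*n - 10.816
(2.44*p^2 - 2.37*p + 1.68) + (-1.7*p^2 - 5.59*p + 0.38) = 0.74*p^2 - 7.96*p + 2.06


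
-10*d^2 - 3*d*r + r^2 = (-5*d + r)*(2*d + r)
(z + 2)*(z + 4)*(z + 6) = z^3 + 12*z^2 + 44*z + 48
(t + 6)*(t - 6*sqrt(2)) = t^2 - 6*sqrt(2)*t + 6*t - 36*sqrt(2)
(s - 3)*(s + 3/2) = s^2 - 3*s/2 - 9/2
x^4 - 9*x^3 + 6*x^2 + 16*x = x*(x - 8)*(x - 2)*(x + 1)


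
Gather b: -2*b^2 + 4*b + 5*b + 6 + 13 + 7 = -2*b^2 + 9*b + 26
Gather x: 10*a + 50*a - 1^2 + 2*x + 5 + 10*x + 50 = 60*a + 12*x + 54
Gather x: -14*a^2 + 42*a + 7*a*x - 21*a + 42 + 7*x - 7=-14*a^2 + 21*a + x*(7*a + 7) + 35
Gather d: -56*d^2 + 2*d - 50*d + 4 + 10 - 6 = -56*d^2 - 48*d + 8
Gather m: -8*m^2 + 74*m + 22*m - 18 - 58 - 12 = -8*m^2 + 96*m - 88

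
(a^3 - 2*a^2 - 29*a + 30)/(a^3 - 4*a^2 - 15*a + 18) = (a + 5)/(a + 3)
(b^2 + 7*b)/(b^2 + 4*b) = (b + 7)/(b + 4)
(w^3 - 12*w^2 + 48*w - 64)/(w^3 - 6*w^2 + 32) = (w - 4)/(w + 2)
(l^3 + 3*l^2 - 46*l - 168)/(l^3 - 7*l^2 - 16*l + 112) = (l + 6)/(l - 4)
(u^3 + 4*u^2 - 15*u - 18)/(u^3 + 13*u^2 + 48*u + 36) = (u - 3)/(u + 6)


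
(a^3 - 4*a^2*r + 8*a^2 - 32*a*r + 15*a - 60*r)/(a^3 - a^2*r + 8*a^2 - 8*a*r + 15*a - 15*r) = (-a + 4*r)/(-a + r)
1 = 1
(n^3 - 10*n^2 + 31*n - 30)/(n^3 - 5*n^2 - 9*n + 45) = (n - 2)/(n + 3)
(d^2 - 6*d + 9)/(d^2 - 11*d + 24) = (d - 3)/(d - 8)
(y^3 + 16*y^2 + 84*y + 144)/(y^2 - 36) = (y^2 + 10*y + 24)/(y - 6)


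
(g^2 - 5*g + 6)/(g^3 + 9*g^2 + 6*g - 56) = (g - 3)/(g^2 + 11*g + 28)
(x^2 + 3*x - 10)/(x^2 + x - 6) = (x + 5)/(x + 3)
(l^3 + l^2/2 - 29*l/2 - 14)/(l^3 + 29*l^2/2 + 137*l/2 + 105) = (l^2 - 3*l - 4)/(l^2 + 11*l + 30)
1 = 1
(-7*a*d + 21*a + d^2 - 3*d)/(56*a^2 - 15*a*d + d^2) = (3 - d)/(8*a - d)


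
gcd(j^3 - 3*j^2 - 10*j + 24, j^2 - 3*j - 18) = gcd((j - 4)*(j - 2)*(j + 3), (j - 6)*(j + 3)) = j + 3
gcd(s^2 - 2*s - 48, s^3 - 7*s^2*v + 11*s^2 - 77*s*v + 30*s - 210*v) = s + 6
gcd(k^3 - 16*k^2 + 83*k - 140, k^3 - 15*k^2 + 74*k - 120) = k^2 - 9*k + 20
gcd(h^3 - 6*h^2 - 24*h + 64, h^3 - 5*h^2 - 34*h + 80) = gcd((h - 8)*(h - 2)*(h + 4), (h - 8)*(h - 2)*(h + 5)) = h^2 - 10*h + 16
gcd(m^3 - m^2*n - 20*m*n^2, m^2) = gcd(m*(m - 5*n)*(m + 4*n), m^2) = m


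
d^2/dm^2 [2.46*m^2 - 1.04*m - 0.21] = 4.92000000000000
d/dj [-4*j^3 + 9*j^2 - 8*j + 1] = -12*j^2 + 18*j - 8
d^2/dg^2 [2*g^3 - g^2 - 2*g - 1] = 12*g - 2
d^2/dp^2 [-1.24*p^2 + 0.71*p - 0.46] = -2.48000000000000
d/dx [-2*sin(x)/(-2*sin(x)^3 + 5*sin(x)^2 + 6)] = 2*(-4*sin(x)^3 + 5*sin(x)^2 - 6)*cos(x)/(-2*sin(x)^3 + 5*sin(x)^2 + 6)^2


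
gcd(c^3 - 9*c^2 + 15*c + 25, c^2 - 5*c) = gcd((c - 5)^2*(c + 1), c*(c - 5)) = c - 5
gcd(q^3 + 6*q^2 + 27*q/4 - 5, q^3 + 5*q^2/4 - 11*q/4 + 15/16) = q^2 + 2*q - 5/4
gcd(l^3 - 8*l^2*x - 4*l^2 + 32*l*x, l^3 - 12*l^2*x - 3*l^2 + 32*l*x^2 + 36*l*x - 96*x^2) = -l + 8*x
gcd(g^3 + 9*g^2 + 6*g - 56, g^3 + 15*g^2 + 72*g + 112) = g^2 + 11*g + 28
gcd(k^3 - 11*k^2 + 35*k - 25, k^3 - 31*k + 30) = k^2 - 6*k + 5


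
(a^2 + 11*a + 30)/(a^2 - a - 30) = (a + 6)/(a - 6)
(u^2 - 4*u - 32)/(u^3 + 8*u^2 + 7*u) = (u^2 - 4*u - 32)/(u*(u^2 + 8*u + 7))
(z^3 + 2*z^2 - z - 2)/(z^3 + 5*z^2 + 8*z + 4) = (z - 1)/(z + 2)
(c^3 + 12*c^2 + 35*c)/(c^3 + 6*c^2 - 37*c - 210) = c/(c - 6)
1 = 1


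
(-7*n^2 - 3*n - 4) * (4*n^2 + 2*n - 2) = -28*n^4 - 26*n^3 - 8*n^2 - 2*n + 8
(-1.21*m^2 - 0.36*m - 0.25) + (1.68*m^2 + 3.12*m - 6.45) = 0.47*m^2 + 2.76*m - 6.7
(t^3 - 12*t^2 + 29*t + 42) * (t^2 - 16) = t^5 - 12*t^4 + 13*t^3 + 234*t^2 - 464*t - 672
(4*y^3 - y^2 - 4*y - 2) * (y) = 4*y^4 - y^3 - 4*y^2 - 2*y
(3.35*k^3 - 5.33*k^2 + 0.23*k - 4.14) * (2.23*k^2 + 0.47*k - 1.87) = 7.4705*k^5 - 10.3114*k^4 - 8.2567*k^3 + 0.843000000000002*k^2 - 2.3759*k + 7.7418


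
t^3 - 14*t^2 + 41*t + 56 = (t - 8)*(t - 7)*(t + 1)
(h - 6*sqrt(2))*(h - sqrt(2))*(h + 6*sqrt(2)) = h^3 - sqrt(2)*h^2 - 72*h + 72*sqrt(2)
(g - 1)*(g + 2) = g^2 + g - 2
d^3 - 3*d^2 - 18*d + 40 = (d - 5)*(d - 2)*(d + 4)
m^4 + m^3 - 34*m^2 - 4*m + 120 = (m - 5)*(m - 2)*(m + 2)*(m + 6)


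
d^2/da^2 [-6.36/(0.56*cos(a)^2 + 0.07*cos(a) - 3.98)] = (7.977984*(1 - cos(a)^2)^2 + 0.747936000000001*cos(a)^3 + 60.720828*cos(a)^2 + 0.276024*cos(a) - 36.390648)/(0.56*cos(a)^2 + 0.07*cos(a) - 3.98)^3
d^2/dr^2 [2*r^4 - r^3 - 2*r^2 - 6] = 24*r^2 - 6*r - 4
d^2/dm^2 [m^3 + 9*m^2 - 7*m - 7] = 6*m + 18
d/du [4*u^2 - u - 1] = 8*u - 1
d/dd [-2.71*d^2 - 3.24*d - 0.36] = -5.42*d - 3.24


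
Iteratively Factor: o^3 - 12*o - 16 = (o + 2)*(o^2 - 2*o - 8) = (o + 2)^2*(o - 4)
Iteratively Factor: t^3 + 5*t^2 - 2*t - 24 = (t - 2)*(t^2 + 7*t + 12) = (t - 2)*(t + 3)*(t + 4)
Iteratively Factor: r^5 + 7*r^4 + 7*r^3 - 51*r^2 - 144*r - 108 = (r + 2)*(r^4 + 5*r^3 - 3*r^2 - 45*r - 54) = (r + 2)*(r + 3)*(r^3 + 2*r^2 - 9*r - 18) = (r + 2)^2*(r + 3)*(r^2 - 9) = (r + 2)^2*(r + 3)^2*(r - 3)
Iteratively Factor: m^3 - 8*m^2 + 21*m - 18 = (m - 3)*(m^2 - 5*m + 6) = (m - 3)*(m - 2)*(m - 3)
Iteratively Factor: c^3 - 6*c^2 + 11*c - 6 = (c - 3)*(c^2 - 3*c + 2) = (c - 3)*(c - 2)*(c - 1)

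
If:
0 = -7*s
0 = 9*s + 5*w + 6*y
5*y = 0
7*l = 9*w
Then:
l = 0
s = 0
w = 0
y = 0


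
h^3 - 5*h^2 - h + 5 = (h - 5)*(h - 1)*(h + 1)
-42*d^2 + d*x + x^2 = (-6*d + x)*(7*d + x)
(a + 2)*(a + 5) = a^2 + 7*a + 10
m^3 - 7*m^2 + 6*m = m*(m - 6)*(m - 1)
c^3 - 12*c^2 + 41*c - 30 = (c - 6)*(c - 5)*(c - 1)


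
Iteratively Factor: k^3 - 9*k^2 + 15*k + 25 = (k - 5)*(k^2 - 4*k - 5) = (k - 5)*(k + 1)*(k - 5)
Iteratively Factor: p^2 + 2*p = (p + 2)*(p)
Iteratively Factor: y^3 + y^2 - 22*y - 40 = (y + 2)*(y^2 - y - 20) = (y - 5)*(y + 2)*(y + 4)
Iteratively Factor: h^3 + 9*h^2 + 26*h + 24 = (h + 2)*(h^2 + 7*h + 12) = (h + 2)*(h + 3)*(h + 4)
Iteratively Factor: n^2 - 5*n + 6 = (n - 2)*(n - 3)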